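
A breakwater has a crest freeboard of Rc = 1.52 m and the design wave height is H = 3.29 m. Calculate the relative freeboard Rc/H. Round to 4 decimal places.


Relative freeboard = Rc / H
= 1.52 / 3.29
= 0.4620

0.4620


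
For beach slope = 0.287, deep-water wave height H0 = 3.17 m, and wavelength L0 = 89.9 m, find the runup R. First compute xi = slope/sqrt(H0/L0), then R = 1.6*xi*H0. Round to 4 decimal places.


xi = slope / sqrt(H0/L0)
H0/L0 = 3.17/89.9 = 0.035261
sqrt(0.035261) = 0.187780
xi = 0.287 / 0.187780 = 1.528383
R = 1.6 * xi * H0 = 1.6 * 1.528383 * 3.17
R = 7.7520 m

7.7520


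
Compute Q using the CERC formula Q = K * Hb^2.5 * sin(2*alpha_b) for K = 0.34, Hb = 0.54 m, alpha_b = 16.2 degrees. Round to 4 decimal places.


Q = K * Hb^2.5 * sin(2 * alpha_b)
Hb^2.5 = 0.54^2.5 = 0.214281
sin(2 * 16.2) = sin(32.4) = 0.535827
Q = 0.34 * 0.214281 * 0.535827
Q = 0.0390 m^3/s

0.0390


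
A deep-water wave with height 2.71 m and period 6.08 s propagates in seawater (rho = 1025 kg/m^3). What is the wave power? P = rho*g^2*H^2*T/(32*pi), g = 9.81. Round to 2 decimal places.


P = rho * g^2 * H^2 * T / (32 * pi)
P = 1025 * 9.81^2 * 2.71^2 * 6.08 / (32 * pi)
P = 1025 * 96.2361 * 7.3441 * 6.08 / 100.53096
P = 43813.12 W/m

43813.12


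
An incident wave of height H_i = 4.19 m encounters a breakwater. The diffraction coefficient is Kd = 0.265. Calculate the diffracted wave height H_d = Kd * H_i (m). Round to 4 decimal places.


H_d = Kd * H_i
H_d = 0.265 * 4.19
H_d = 1.1104 m

1.1104


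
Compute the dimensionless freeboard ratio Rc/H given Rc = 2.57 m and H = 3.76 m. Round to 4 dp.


Relative freeboard = Rc / H
= 2.57 / 3.76
= 0.6835

0.6835


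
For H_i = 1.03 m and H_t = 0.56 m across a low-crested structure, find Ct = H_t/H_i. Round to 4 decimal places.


Ct = H_t / H_i
Ct = 0.56 / 1.03
Ct = 0.5437

0.5437


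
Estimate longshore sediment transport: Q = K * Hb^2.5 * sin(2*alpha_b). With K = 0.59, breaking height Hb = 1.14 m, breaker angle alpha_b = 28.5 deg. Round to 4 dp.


Q = K * Hb^2.5 * sin(2 * alpha_b)
Hb^2.5 = 1.14^2.5 = 1.387593
sin(2 * 28.5) = sin(57.0) = 0.838671
Q = 0.59 * 1.387593 * 0.838671
Q = 0.6866 m^3/s

0.6866


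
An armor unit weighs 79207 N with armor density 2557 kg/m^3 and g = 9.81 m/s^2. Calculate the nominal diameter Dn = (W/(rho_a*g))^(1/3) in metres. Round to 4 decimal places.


V = W / (rho_a * g)
V = 79207 / (2557 * 9.81)
V = 79207 / 25084.17
V = 3.157649 m^3
Dn = V^(1/3) = 3.157649^(1/3)
Dn = 1.4671 m

1.4671


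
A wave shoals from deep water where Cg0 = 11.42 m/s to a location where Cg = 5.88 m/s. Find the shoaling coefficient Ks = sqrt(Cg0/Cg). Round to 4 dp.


Ks = sqrt(Cg0 / Cg)
Ks = sqrt(11.42 / 5.88)
Ks = sqrt(1.9422)
Ks = 1.3936

1.3936


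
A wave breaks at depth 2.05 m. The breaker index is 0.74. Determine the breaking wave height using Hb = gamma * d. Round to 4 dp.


Hb = gamma * d
Hb = 0.74 * 2.05
Hb = 1.5170 m

1.5170


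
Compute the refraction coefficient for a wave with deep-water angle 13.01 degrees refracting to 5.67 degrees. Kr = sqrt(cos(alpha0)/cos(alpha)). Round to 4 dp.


Kr = sqrt(cos(alpha0) / cos(alpha))
cos(13.01) = 0.974331
cos(5.67) = 0.995107
Kr = sqrt(0.974331 / 0.995107)
Kr = sqrt(0.979121)
Kr = 0.9895

0.9895


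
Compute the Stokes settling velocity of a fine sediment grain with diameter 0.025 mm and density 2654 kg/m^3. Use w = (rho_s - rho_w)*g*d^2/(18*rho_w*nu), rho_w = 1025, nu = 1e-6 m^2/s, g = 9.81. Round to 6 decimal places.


w = (rho_s - rho_w) * g * d^2 / (18 * rho_w * nu)
d = 0.025 mm = 0.000025 m
rho_s - rho_w = 2654 - 1025 = 1629
Numerator = 1629 * 9.81 * (0.000025)^2 = 0.000009987806
Denominator = 18 * 1025 * 1e-6 = 0.018450
w = 0.000541 m/s

0.000541


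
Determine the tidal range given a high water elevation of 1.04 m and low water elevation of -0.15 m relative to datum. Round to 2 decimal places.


Tidal range = High water - Low water
Tidal range = 1.04 - (-0.15)
Tidal range = 1.19 m

1.19


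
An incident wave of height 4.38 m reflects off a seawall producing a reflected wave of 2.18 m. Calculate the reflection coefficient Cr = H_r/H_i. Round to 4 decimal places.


Cr = H_r / H_i
Cr = 2.18 / 4.38
Cr = 0.4977

0.4977


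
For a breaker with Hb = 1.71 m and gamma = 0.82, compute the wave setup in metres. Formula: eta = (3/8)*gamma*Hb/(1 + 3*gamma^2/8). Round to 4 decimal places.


eta = (3/8) * gamma * Hb / (1 + 3*gamma^2/8)
Numerator = (3/8) * 0.82 * 1.71 = 0.525825
Denominator = 1 + 3*0.82^2/8 = 1 + 0.252150 = 1.252150
eta = 0.525825 / 1.252150
eta = 0.4199 m

0.4199


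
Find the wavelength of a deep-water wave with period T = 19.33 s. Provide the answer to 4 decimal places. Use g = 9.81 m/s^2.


L0 = g * T^2 / (2 * pi)
L0 = 9.81 * 19.33^2 / (2 * pi)
L0 = 9.81 * 373.6489 / 6.28319
L0 = 3665.4957 / 6.28319
L0 = 583.3818 m

583.3818


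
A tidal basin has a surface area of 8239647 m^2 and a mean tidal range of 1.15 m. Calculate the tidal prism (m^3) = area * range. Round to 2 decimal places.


Tidal prism = Area * Tidal range
P = 8239647 * 1.15
P = 9475594.05 m^3

9475594.05


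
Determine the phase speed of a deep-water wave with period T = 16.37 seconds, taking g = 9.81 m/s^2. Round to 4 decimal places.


We use the deep-water celerity formula:
C = g * T / (2 * pi)
C = 9.81 * 16.37 / (2 * 3.14159...)
C = 160.589700 / 6.283185
C = 25.5586 m/s

25.5586


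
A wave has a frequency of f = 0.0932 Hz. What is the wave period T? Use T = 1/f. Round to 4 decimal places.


T = 1 / f
T = 1 / 0.0932
T = 10.7296 s

10.7296


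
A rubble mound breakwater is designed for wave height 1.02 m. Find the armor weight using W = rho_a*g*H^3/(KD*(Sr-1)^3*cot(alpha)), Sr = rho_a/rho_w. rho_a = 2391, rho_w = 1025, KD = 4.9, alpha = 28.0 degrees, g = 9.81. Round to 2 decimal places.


Sr = rho_a / rho_w = 2391 / 1025 = 2.332683
(Sr - 1) = 1.332683
(Sr - 1)^3 = 2.366903
cot(28.0) = 1 / tan(28.0) = 1 / 0.531709 = 1.880726
Numerator = 2391 * 9.81 * 1.02^3 = 24891.3871
Denominator = 4.9 * 2.366903 * 1.880726 = 21.812338
W = 24891.3871 / 21.812338
W = 1141.16 N

1141.16


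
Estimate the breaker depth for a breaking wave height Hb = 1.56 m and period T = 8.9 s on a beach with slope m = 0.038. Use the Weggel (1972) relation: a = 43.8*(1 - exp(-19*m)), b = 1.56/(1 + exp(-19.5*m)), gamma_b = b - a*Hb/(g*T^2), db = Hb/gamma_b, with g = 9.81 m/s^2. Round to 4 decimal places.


a = 43.8 * (1 - exp(-19 * m))
exp(-19 * 0.038) = exp(-0.7220) = 0.485780
a = 43.8 * (1 - 0.485780) = 22.522848
b = 1.56 / (1 + exp(-19.5 * m))
exp(-19.5 * 0.038) = exp(-0.7410) = 0.476637
b = 1.56 / (1 + 0.476637) = 1.056455
Hb / (g * T^2) = 1.56 / (9.81 * 8.9^2) = 1.56 / 777.0501 = 0.00200759
gamma_b = b - a * Hb/(g*T^2) = 1.056455 - 22.522848 * 0.00200759 = 1.011238
db = Hb / gamma_b = 1.56 / 1.011238
db = 1.5427 m

1.5427


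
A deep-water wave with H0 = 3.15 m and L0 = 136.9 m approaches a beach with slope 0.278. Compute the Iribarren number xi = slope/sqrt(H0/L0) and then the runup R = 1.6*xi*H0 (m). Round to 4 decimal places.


xi = slope / sqrt(H0/L0)
H0/L0 = 3.15/136.9 = 0.023009
sqrt(0.023009) = 0.151689
xi = 0.278 / 0.151689 = 1.832699
R = 1.6 * xi * H0 = 1.6 * 1.832699 * 3.15
R = 9.2368 m

9.2368


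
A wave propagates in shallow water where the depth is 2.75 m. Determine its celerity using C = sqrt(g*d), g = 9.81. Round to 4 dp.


Using the shallow-water approximation:
C = sqrt(g * d) = sqrt(9.81 * 2.75)
C = sqrt(26.9775)
C = 5.1940 m/s

5.1940


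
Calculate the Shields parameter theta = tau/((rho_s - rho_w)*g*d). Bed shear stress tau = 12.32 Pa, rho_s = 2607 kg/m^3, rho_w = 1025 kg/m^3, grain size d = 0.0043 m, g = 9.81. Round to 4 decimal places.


theta = tau / ((rho_s - rho_w) * g * d)
rho_s - rho_w = 2607 - 1025 = 1582
Denominator = 1582 * 9.81 * 0.0043 = 66.733506
theta = 12.32 / 66.733506
theta = 0.1846

0.1846


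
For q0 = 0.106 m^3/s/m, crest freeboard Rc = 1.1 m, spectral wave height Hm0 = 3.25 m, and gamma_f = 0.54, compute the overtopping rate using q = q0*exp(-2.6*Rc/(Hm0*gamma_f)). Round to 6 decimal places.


q = q0 * exp(-2.6 * Rc / (Hm0 * gamma_f))
Exponent = -2.6 * 1.1 / (3.25 * 0.54)
= -2.6 * 1.1 / 1.7550
= -1.629630
exp(-1.629630) = 0.196002
q = 0.106 * 0.196002
q = 0.020776 m^3/s/m

0.020776


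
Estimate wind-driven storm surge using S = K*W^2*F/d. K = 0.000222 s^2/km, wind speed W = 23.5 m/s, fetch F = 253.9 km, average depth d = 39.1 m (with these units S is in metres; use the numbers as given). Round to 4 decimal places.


S = K * W^2 * F / d
W^2 = 23.5^2 = 552.25
S = 0.000222 * 552.25 * 253.9 / 39.1
Numerator = 0.000222 * 552.25 * 253.9 = 31.128013
S = 31.128013 / 39.1 = 0.7961 m

0.7961


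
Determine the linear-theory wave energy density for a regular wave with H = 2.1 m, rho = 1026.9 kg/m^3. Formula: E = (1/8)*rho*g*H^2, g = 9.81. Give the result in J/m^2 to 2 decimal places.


E = (1/8) * rho * g * H^2
E = (1/8) * 1026.9 * 9.81 * 2.1^2
E = 0.125 * 1026.9 * 9.81 * 4.4100
E = 5553.23 J/m^2

5553.23


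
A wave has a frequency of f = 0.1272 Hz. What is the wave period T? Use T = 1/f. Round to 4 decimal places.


T = 1 / f
T = 1 / 0.1272
T = 7.8616 s

7.8616


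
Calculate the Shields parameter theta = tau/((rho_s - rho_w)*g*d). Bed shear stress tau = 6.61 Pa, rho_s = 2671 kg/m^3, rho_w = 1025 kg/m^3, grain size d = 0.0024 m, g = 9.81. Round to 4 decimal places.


theta = tau / ((rho_s - rho_w) * g * d)
rho_s - rho_w = 2671 - 1025 = 1646
Denominator = 1646 * 9.81 * 0.0024 = 38.753424
theta = 6.61 / 38.753424
theta = 0.1706

0.1706


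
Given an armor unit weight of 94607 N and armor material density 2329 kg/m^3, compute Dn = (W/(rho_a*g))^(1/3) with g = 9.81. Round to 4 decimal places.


V = W / (rho_a * g)
V = 94607 / (2329 * 9.81)
V = 94607 / 22847.49
V = 4.140805 m^3
Dn = V^(1/3) = 4.140805^(1/3)
Dn = 1.6058 m

1.6058


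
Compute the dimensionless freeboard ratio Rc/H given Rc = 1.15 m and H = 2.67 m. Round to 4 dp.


Relative freeboard = Rc / H
= 1.15 / 2.67
= 0.4307

0.4307


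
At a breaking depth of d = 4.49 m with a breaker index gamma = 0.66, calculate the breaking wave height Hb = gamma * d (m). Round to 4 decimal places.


Hb = gamma * d
Hb = 0.66 * 4.49
Hb = 2.9634 m

2.9634


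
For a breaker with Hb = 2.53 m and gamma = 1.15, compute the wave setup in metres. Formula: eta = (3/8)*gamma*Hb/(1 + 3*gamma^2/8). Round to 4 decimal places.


eta = (3/8) * gamma * Hb / (1 + 3*gamma^2/8)
Numerator = (3/8) * 1.15 * 2.53 = 1.091062
Denominator = 1 + 3*1.15^2/8 = 1 + 0.495938 = 1.495938
eta = 1.091062 / 1.495938
eta = 0.7294 m

0.7294


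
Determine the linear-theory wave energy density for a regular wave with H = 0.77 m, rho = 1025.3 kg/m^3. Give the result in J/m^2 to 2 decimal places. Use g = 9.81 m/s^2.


E = (1/8) * rho * g * H^2
E = (1/8) * 1025.3 * 9.81 * 0.77^2
E = 0.125 * 1025.3 * 9.81 * 0.5929
E = 745.44 J/m^2

745.44


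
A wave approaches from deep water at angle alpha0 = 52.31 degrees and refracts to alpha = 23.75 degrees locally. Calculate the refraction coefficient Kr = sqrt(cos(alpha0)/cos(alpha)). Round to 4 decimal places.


Kr = sqrt(cos(alpha0) / cos(alpha))
cos(52.31) = 0.611389
cos(23.75) = 0.915311
Kr = sqrt(0.611389 / 0.915311)
Kr = sqrt(0.667957)
Kr = 0.8173

0.8173


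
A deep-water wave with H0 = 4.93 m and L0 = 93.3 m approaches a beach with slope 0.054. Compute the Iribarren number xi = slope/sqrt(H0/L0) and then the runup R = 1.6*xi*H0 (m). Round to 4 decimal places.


xi = slope / sqrt(H0/L0)
H0/L0 = 4.93/93.3 = 0.052840
sqrt(0.052840) = 0.229870
xi = 0.054 / 0.229870 = 0.234915
R = 1.6 * xi * H0 = 1.6 * 0.234915 * 4.93
R = 1.8530 m

1.8530


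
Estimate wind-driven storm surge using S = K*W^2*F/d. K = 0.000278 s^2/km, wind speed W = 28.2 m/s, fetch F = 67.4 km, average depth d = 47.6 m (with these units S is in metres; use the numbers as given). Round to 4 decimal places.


S = K * W^2 * F / d
W^2 = 28.2^2 = 795.24
S = 0.000278 * 795.24 * 67.4 / 47.6
Numerator = 0.000278 * 795.24 * 67.4 = 14.900571
S = 14.900571 / 47.6 = 0.3130 m

0.3130


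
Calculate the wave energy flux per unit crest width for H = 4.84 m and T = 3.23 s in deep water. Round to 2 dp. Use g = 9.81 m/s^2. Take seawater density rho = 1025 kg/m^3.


P = rho * g^2 * H^2 * T / (32 * pi)
P = 1025 * 9.81^2 * 4.84^2 * 3.23 / (32 * pi)
P = 1025 * 96.2361 * 23.4256 * 3.23 / 100.53096
P = 74242.96 W/m

74242.96


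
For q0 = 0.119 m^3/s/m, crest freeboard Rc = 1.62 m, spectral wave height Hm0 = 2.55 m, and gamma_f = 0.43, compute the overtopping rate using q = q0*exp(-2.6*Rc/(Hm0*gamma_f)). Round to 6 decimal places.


q = q0 * exp(-2.6 * Rc / (Hm0 * gamma_f))
Exponent = -2.6 * 1.62 / (2.55 * 0.43)
= -2.6 * 1.62 / 1.0965
= -3.841313
exp(-3.841313) = 0.021465
q = 0.119 * 0.021465
q = 0.002554 m^3/s/m

0.002554


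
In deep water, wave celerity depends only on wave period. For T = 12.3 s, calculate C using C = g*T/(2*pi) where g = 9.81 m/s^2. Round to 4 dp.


We use the deep-water celerity formula:
C = g * T / (2 * pi)
C = 9.81 * 12.3 / (2 * 3.14159...)
C = 120.663000 / 6.283185
C = 19.2041 m/s

19.2041


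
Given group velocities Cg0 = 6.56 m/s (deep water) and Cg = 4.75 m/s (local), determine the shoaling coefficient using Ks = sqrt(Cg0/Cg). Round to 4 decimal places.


Ks = sqrt(Cg0 / Cg)
Ks = sqrt(6.56 / 4.75)
Ks = sqrt(1.3811)
Ks = 1.1752

1.1752


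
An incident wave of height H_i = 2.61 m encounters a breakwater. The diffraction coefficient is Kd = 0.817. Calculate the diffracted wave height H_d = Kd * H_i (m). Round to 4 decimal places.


H_d = Kd * H_i
H_d = 0.817 * 2.61
H_d = 2.1324 m

2.1324


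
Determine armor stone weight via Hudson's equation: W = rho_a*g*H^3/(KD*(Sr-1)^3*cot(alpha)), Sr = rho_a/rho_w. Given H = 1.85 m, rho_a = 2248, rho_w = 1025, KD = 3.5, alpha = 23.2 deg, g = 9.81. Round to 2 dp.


Sr = rho_a / rho_w = 2248 / 1025 = 2.193171
(Sr - 1) = 1.193171
(Sr - 1)^3 = 1.698665
cot(23.2) = 1 / tan(23.2) = 1 / 0.428601 = 2.333175
Numerator = 2248 * 9.81 * 1.85^3 = 139630.5663
Denominator = 3.5 * 1.698665 * 2.333175 = 13.871490
W = 139630.5663 / 13.871490
W = 10066.01 N

10066.01


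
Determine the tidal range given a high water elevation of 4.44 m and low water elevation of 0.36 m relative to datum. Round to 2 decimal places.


Tidal range = High water - Low water
Tidal range = 4.44 - (0.36)
Tidal range = 4.08 m

4.08


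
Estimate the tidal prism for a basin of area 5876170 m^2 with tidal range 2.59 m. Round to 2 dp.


Tidal prism = Area * Tidal range
P = 5876170 * 2.59
P = 15219280.30 m^3

15219280.30


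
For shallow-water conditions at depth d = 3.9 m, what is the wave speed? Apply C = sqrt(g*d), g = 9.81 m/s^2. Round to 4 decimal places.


Using the shallow-water approximation:
C = sqrt(g * d) = sqrt(9.81 * 3.9)
C = sqrt(38.2590)
C = 6.1854 m/s

6.1854


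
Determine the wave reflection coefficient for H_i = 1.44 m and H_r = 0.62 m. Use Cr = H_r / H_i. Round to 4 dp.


Cr = H_r / H_i
Cr = 0.62 / 1.44
Cr = 0.4306

0.4306


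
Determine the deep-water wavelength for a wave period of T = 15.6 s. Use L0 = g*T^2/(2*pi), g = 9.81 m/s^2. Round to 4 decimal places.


L0 = g * T^2 / (2 * pi)
L0 = 9.81 * 15.6^2 / (2 * pi)
L0 = 9.81 * 243.3600 / 6.28319
L0 = 2387.3616 / 6.28319
L0 = 379.9604 m

379.9604


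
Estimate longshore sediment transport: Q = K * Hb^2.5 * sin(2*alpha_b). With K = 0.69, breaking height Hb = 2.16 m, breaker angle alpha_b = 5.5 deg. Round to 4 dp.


Q = K * Hb^2.5 * sin(2 * alpha_b)
Hb^2.5 = 2.16^2.5 = 6.857004
sin(2 * 5.5) = sin(11.0) = 0.190809
Q = 0.69 * 6.857004 * 0.190809
Q = 0.9028 m^3/s

0.9028


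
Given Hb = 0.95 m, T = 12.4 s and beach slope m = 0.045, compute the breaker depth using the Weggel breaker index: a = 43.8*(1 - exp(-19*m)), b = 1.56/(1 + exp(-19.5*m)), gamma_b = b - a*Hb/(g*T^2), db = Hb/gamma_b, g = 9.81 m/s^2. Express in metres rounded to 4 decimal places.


a = 43.8 * (1 - exp(-19 * m))
exp(-19 * 0.045) = exp(-0.8550) = 0.425283
a = 43.8 * (1 - 0.425283) = 25.172596
b = 1.56 / (1 + exp(-19.5 * m))
exp(-19.5 * 0.045) = exp(-0.8775) = 0.415821
b = 1.56 / (1 + 0.415821) = 1.101834
Hb / (g * T^2) = 0.95 / (9.81 * 12.4^2) = 0.95 / 1508.3856 = 0.00062981
gamma_b = b - a * Hb/(g*T^2) = 1.101834 - 25.172596 * 0.00062981 = 1.085980
db = Hb / gamma_b = 0.95 / 1.085980
db = 0.8748 m

0.8748


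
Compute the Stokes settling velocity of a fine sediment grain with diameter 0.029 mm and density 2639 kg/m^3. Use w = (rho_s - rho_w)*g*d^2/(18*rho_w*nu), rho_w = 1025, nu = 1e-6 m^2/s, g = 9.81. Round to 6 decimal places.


w = (rho_s - rho_w) * g * d^2 / (18 * rho_w * nu)
d = 0.029 mm = 0.000029 m
rho_s - rho_w = 2639 - 1025 = 1614
Numerator = 1614 * 9.81 * (0.000029)^2 = 0.000013315839
Denominator = 18 * 1025 * 1e-6 = 0.018450
w = 0.000722 m/s

0.000722


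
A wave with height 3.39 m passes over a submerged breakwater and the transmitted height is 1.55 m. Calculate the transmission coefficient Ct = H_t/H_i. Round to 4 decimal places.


Ct = H_t / H_i
Ct = 1.55 / 3.39
Ct = 0.4572

0.4572


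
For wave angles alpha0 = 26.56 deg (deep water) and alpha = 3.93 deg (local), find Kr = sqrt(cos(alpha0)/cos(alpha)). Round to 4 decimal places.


Kr = sqrt(cos(alpha0) / cos(alpha))
cos(26.56) = 0.894467
cos(3.93) = 0.997649
Kr = sqrt(0.894467 / 0.997649)
Kr = sqrt(0.896575)
Kr = 0.9469

0.9469


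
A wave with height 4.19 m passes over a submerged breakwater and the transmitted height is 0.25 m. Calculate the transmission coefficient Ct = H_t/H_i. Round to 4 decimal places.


Ct = H_t / H_i
Ct = 0.25 / 4.19
Ct = 0.0597

0.0597


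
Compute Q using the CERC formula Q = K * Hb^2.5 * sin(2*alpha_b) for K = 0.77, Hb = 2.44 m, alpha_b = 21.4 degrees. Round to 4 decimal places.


Q = K * Hb^2.5 * sin(2 * alpha_b)
Hb^2.5 = 2.44^2.5 = 9.299820
sin(2 * 21.4) = sin(42.8) = 0.679441
Q = 0.77 * 9.299820 * 0.679441
Q = 4.8654 m^3/s

4.8654


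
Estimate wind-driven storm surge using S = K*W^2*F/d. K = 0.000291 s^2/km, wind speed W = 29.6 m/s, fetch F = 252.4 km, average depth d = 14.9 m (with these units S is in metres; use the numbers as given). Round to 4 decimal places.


S = K * W^2 * F / d
W^2 = 29.6^2 = 876.16
S = 0.000291 * 876.16 * 252.4 / 14.9
Numerator = 0.000291 * 876.16 * 252.4 = 64.352550
S = 64.352550 / 14.9 = 4.3190 m

4.3190


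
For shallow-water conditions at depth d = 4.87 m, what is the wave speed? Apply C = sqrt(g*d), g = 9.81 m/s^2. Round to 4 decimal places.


Using the shallow-water approximation:
C = sqrt(g * d) = sqrt(9.81 * 4.87)
C = sqrt(47.7747)
C = 6.9119 m/s

6.9119


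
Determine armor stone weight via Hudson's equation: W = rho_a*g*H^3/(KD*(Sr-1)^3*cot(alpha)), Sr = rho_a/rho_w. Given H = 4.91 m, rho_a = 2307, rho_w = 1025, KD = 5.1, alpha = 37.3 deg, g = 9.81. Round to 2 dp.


Sr = rho_a / rho_w = 2307 / 1025 = 2.250732
(Sr - 1) = 1.250732
(Sr - 1)^3 = 1.956557
cot(37.3) = 1 / tan(37.3) = 1 / 0.761796 = 1.312688
Numerator = 2307 * 9.81 * 4.91^3 = 2678928.2269
Denominator = 5.1 * 1.956557 * 1.312688 = 13.098575
W = 2678928.2269 / 13.098575
W = 204520.59 N

204520.59


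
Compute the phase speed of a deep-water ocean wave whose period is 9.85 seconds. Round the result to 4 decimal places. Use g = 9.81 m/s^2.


We use the deep-water celerity formula:
C = g * T / (2 * pi)
C = 9.81 * 9.85 / (2 * 3.14159...)
C = 96.628500 / 6.283185
C = 15.3789 m/s

15.3789


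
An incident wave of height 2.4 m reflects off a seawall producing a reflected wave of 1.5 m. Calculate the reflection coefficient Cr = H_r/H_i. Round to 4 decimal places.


Cr = H_r / H_i
Cr = 1.5 / 2.4
Cr = 0.6250

0.6250


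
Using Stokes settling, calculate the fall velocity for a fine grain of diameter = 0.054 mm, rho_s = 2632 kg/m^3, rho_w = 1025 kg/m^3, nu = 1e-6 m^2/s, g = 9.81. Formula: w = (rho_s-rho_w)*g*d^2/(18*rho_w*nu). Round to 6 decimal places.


w = (rho_s - rho_w) * g * d^2 / (18 * rho_w * nu)
d = 0.054 mm = 0.000054 m
rho_s - rho_w = 2632 - 1025 = 1607
Numerator = 1607 * 9.81 * (0.000054)^2 = 0.000045969778
Denominator = 18 * 1025 * 1e-6 = 0.018450
w = 0.002492 m/s

0.002492


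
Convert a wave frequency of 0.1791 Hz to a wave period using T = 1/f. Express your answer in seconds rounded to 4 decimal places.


T = 1 / f
T = 1 / 0.1791
T = 5.5835 s

5.5835


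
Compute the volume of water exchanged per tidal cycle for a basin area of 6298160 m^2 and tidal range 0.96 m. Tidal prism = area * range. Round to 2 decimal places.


Tidal prism = Area * Tidal range
P = 6298160 * 0.96
P = 6046233.60 m^3

6046233.60


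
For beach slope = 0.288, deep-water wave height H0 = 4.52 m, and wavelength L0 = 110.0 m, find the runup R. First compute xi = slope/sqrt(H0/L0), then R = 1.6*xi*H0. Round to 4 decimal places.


xi = slope / sqrt(H0/L0)
H0/L0 = 4.52/110.0 = 0.041091
sqrt(0.041091) = 0.202709
xi = 0.288 / 0.202709 = 1.420756
R = 1.6 * xi * H0 = 1.6 * 1.420756 * 4.52
R = 10.2749 m

10.2749


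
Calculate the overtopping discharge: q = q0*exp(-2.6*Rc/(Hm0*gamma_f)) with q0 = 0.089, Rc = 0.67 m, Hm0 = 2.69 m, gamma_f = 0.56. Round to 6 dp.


q = q0 * exp(-2.6 * Rc / (Hm0 * gamma_f))
Exponent = -2.6 * 0.67 / (2.69 * 0.56)
= -2.6 * 0.67 / 1.5064
= -1.156399
exp(-1.156399) = 0.314617
q = 0.089 * 0.314617
q = 0.028001 m^3/s/m

0.028001


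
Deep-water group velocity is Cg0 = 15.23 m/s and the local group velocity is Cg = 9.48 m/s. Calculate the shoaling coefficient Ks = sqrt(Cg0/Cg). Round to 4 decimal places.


Ks = sqrt(Cg0 / Cg)
Ks = sqrt(15.23 / 9.48)
Ks = sqrt(1.6065)
Ks = 1.2675

1.2675


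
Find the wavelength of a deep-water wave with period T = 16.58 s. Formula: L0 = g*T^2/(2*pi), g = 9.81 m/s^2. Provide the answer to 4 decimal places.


L0 = g * T^2 / (2 * pi)
L0 = 9.81 * 16.58^2 / (2 * pi)
L0 = 9.81 * 274.8964 / 6.28319
L0 = 2696.7337 / 6.28319
L0 = 429.1985 m

429.1985


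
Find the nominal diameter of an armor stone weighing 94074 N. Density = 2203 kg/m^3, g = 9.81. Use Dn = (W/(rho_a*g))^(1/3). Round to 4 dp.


V = W / (rho_a * g)
V = 94074 / (2203 * 9.81)
V = 94074 / 21611.43
V = 4.352974 m^3
Dn = V^(1/3) = 4.352974^(1/3)
Dn = 1.6328 m

1.6328


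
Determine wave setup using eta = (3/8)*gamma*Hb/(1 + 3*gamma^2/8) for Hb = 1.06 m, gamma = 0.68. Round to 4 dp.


eta = (3/8) * gamma * Hb / (1 + 3*gamma^2/8)
Numerator = (3/8) * 0.68 * 1.06 = 0.270300
Denominator = 1 + 3*0.68^2/8 = 1 + 0.173400 = 1.173400
eta = 0.270300 / 1.173400
eta = 0.2304 m

0.2304


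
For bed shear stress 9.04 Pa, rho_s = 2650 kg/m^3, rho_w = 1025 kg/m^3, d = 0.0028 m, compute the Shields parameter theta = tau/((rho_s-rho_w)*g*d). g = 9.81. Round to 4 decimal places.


theta = tau / ((rho_s - rho_w) * g * d)
rho_s - rho_w = 2650 - 1025 = 1625
Denominator = 1625 * 9.81 * 0.0028 = 44.635500
theta = 9.04 / 44.635500
theta = 0.2025

0.2025


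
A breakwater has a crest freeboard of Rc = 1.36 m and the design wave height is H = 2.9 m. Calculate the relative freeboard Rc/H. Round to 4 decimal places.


Relative freeboard = Rc / H
= 1.36 / 2.9
= 0.4690

0.4690


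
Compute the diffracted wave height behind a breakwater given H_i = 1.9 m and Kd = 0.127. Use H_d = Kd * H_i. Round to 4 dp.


H_d = Kd * H_i
H_d = 0.127 * 1.9
H_d = 0.2413 m

0.2413


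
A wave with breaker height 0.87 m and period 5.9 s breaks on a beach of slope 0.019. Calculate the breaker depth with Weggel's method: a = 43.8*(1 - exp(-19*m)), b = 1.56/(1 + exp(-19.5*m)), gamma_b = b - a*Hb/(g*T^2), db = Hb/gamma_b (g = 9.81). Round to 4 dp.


a = 43.8 * (1 - exp(-19 * m))
exp(-19 * 0.019) = exp(-0.3610) = 0.696979
a = 43.8 * (1 - 0.696979) = 13.272320
b = 1.56 / (1 + exp(-19.5 * m))
exp(-19.5 * 0.019) = exp(-0.3705) = 0.690389
b = 1.56 / (1 + 0.690389) = 0.922864
Hb / (g * T^2) = 0.87 / (9.81 * 5.9^2) = 0.87 / 341.4861 = 0.00254769
gamma_b = b - a * Hb/(g*T^2) = 0.922864 - 13.272320 * 0.00254769 = 0.889051
db = Hb / gamma_b = 0.87 / 0.889051
db = 0.9786 m

0.9786


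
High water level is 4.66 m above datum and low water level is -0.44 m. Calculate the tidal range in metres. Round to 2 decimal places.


Tidal range = High water - Low water
Tidal range = 4.66 - (-0.44)
Tidal range = 5.10 m

5.10


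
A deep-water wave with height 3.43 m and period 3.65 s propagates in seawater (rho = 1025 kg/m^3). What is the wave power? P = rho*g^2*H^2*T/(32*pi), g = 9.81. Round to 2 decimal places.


P = rho * g^2 * H^2 * T / (32 * pi)
P = 1025 * 9.81^2 * 3.43^2 * 3.65 / (32 * pi)
P = 1025 * 96.2361 * 11.7649 * 3.65 / 100.53096
P = 42135.01 W/m

42135.01


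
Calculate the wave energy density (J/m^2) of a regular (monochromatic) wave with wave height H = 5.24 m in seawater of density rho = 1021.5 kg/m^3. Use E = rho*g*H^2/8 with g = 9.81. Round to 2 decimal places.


E = (1/8) * rho * g * H^2
E = (1/8) * 1021.5 * 9.81 * 5.24^2
E = 0.125 * 1021.5 * 9.81 * 27.4576
E = 34393.78 J/m^2

34393.78


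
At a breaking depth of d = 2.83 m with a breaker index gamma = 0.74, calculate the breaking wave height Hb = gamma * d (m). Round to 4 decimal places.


Hb = gamma * d
Hb = 0.74 * 2.83
Hb = 2.0942 m

2.0942


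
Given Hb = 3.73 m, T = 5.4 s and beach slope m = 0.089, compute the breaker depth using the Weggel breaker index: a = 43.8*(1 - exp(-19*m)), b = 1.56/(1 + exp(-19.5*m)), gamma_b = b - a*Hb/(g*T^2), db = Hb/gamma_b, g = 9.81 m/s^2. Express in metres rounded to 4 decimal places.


a = 43.8 * (1 - exp(-19 * m))
exp(-19 * 0.089) = exp(-1.6910) = 0.184335
a = 43.8 * (1 - 0.184335) = 35.726123
b = 1.56 / (1 + exp(-19.5 * m))
exp(-19.5 * 0.089) = exp(-1.7355) = 0.176312
b = 1.56 / (1 + 0.176312) = 1.326179
Hb / (g * T^2) = 3.73 / (9.81 * 5.4^2) = 3.73 / 286.0596 = 0.01303924
gamma_b = b - a * Hb/(g*T^2) = 1.326179 - 35.726123 * 0.01303924 = 0.860337
db = Hb / gamma_b = 3.73 / 0.860337
db = 4.3355 m

4.3355


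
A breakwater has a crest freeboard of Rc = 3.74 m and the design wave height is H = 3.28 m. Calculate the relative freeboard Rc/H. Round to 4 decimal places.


Relative freeboard = Rc / H
= 3.74 / 3.28
= 1.1402

1.1402


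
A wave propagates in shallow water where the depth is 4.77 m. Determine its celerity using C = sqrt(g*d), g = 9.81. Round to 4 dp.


Using the shallow-water approximation:
C = sqrt(g * d) = sqrt(9.81 * 4.77)
C = sqrt(46.7937)
C = 6.8406 m/s

6.8406


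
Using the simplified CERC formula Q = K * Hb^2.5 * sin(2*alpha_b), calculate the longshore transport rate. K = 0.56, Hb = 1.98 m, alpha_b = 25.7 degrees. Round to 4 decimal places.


Q = K * Hb^2.5 * sin(2 * alpha_b)
Hb^2.5 = 1.98^2.5 = 5.516492
sin(2 * 25.7) = sin(51.4) = 0.781520
Q = 0.56 * 5.516492 * 0.781520
Q = 2.4143 m^3/s

2.4143


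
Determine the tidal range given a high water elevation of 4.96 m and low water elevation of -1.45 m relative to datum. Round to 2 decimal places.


Tidal range = High water - Low water
Tidal range = 4.96 - (-1.45)
Tidal range = 6.41 m

6.41


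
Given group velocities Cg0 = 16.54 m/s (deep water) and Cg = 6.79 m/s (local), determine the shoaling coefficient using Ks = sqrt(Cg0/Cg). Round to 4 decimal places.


Ks = sqrt(Cg0 / Cg)
Ks = sqrt(16.54 / 6.79)
Ks = sqrt(2.4359)
Ks = 1.5607

1.5607


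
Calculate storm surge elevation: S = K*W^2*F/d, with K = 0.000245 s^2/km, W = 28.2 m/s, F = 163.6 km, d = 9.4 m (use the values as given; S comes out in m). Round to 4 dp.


S = K * W^2 * F / d
W^2 = 28.2^2 = 795.24
S = 0.000245 * 795.24 * 163.6 / 9.4
Numerator = 0.000245 * 795.24 * 163.6 = 31.874810
S = 31.874810 / 9.4 = 3.3909 m

3.3909


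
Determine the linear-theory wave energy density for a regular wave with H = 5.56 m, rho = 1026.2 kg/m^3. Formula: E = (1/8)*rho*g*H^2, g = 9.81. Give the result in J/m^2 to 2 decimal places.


E = (1/8) * rho * g * H^2
E = (1/8) * 1026.2 * 9.81 * 5.56^2
E = 0.125 * 1026.2 * 9.81 * 30.9136
E = 38900.99 J/m^2

38900.99


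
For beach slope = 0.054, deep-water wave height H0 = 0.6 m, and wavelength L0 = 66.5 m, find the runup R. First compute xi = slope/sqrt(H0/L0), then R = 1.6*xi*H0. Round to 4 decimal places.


xi = slope / sqrt(H0/L0)
H0/L0 = 0.6/66.5 = 0.009023
sqrt(0.009023) = 0.094987
xi = 0.054 / 0.094987 = 0.568498
R = 1.6 * xi * H0 = 1.6 * 0.568498 * 0.6
R = 0.5458 m

0.5458


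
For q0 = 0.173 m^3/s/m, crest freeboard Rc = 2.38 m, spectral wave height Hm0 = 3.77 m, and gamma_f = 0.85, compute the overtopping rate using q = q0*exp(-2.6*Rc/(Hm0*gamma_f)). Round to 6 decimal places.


q = q0 * exp(-2.6 * Rc / (Hm0 * gamma_f))
Exponent = -2.6 * 2.38 / (3.77 * 0.85)
= -2.6 * 2.38 / 3.2045
= -1.931034
exp(-1.931034) = 0.144998
q = 0.173 * 0.144998
q = 0.025085 m^3/s/m

0.025085


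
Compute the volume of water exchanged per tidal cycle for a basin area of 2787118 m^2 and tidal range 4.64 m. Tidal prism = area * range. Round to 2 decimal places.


Tidal prism = Area * Tidal range
P = 2787118 * 4.64
P = 12932227.52 m^3

12932227.52


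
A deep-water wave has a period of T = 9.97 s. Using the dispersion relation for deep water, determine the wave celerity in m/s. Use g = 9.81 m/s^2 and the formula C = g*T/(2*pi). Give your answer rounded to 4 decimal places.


We use the deep-water celerity formula:
C = g * T / (2 * pi)
C = 9.81 * 9.97 / (2 * 3.14159...)
C = 97.805700 / 6.283185
C = 15.5663 m/s

15.5663


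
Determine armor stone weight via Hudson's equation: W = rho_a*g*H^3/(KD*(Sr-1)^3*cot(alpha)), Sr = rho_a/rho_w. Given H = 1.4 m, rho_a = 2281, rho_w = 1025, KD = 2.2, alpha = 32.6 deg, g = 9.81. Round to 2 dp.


Sr = rho_a / rho_w = 2281 / 1025 = 2.225366
(Sr - 1) = 1.225366
(Sr - 1)^3 = 1.839913
cot(32.6) = 1 / tan(32.6) = 1 / 0.639527 = 1.563656
Numerator = 2281 * 9.81 * 1.4^3 = 61401.4178
Denominator = 2.2 * 1.839913 * 1.563656 = 6.329382
W = 61401.4178 / 6.329382
W = 9701.01 N

9701.01


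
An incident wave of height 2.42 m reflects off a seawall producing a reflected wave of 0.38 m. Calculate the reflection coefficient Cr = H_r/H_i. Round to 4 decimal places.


Cr = H_r / H_i
Cr = 0.38 / 2.42
Cr = 0.1570

0.1570


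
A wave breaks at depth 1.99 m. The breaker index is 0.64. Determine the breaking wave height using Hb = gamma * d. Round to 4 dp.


Hb = gamma * d
Hb = 0.64 * 1.99
Hb = 1.2736 m

1.2736


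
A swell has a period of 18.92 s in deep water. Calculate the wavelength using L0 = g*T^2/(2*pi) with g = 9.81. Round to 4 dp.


L0 = g * T^2 / (2 * pi)
L0 = 9.81 * 18.92^2 / (2 * pi)
L0 = 9.81 * 357.9664 / 6.28319
L0 = 3511.6504 / 6.28319
L0 = 558.8965 m

558.8965


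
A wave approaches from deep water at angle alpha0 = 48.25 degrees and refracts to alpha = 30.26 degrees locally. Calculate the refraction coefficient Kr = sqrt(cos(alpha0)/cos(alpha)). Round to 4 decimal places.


Kr = sqrt(cos(alpha0) / cos(alpha))
cos(48.25) = 0.665882
cos(30.26) = 0.863748
Kr = sqrt(0.665882 / 0.863748)
Kr = sqrt(0.770922)
Kr = 0.8780

0.8780


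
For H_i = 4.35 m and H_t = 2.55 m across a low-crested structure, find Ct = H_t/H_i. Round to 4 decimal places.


Ct = H_t / H_i
Ct = 2.55 / 4.35
Ct = 0.5862

0.5862


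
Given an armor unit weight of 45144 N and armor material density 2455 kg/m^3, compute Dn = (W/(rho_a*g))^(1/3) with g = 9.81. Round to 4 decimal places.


V = W / (rho_a * g)
V = 45144 / (2455 * 9.81)
V = 45144 / 24083.55
V = 1.874474 m^3
Dn = V^(1/3) = 1.874474^(1/3)
Dn = 1.2330 m

1.2330


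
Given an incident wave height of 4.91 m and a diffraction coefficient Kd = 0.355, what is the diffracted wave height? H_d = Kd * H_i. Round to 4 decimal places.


H_d = Kd * H_i
H_d = 0.355 * 4.91
H_d = 1.7431 m

1.7431


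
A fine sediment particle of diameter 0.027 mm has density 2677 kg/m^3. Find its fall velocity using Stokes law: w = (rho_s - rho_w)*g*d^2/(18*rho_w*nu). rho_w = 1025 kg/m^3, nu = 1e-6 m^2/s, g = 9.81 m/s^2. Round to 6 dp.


w = (rho_s - rho_w) * g * d^2 / (18 * rho_w * nu)
d = 0.027 mm = 0.000027 m
rho_s - rho_w = 2677 - 1025 = 1652
Numerator = 1652 * 9.81 * (0.000027)^2 = 0.000011814261
Denominator = 18 * 1025 * 1e-6 = 0.018450
w = 0.000640 m/s

0.000640


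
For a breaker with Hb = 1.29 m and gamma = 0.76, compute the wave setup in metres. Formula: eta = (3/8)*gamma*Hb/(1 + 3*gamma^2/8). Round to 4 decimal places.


eta = (3/8) * gamma * Hb / (1 + 3*gamma^2/8)
Numerator = (3/8) * 0.76 * 1.29 = 0.367650
Denominator = 1 + 3*0.76^2/8 = 1 + 0.216600 = 1.216600
eta = 0.367650 / 1.216600
eta = 0.3022 m

0.3022


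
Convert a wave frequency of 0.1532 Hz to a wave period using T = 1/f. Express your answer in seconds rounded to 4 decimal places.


T = 1 / f
T = 1 / 0.1532
T = 6.5274 s

6.5274


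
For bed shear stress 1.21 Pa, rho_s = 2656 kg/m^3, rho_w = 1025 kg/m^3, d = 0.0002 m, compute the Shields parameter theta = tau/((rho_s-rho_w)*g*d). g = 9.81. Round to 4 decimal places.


theta = tau / ((rho_s - rho_w) * g * d)
rho_s - rho_w = 2656 - 1025 = 1631
Denominator = 1631 * 9.81 * 0.0002 = 3.200022
theta = 1.21 / 3.200022
theta = 0.3781

0.3781


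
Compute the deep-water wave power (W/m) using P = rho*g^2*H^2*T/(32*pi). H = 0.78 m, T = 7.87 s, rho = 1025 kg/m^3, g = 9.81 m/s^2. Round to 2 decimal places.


P = rho * g^2 * H^2 * T / (32 * pi)
P = 1025 * 9.81^2 * 0.78^2 * 7.87 / (32 * pi)
P = 1025 * 96.2361 * 0.6084 * 7.87 / 100.53096
P = 4698.14 W/m

4698.14


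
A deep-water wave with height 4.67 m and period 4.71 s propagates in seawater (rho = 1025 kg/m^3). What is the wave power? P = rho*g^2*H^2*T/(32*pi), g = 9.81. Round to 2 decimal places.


P = rho * g^2 * H^2 * T / (32 * pi)
P = 1025 * 9.81^2 * 4.67^2 * 4.71 / (32 * pi)
P = 1025 * 96.2361 * 21.8089 * 4.71 / 100.53096
P = 100789.83 W/m

100789.83


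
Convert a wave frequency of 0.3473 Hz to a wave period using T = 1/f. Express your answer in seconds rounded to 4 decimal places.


T = 1 / f
T = 1 / 0.3473
T = 2.8794 s

2.8794


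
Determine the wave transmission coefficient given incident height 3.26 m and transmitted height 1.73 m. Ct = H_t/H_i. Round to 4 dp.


Ct = H_t / H_i
Ct = 1.73 / 3.26
Ct = 0.5307

0.5307


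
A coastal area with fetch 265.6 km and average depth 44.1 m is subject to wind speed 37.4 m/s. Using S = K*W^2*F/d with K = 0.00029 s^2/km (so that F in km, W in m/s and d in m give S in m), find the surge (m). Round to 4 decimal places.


S = K * W^2 * F / d
W^2 = 37.4^2 = 1398.76
S = 0.00029 * 1398.76 * 265.6 / 44.1
Numerator = 0.00029 * 1398.76 * 265.6 = 107.738090
S = 107.738090 / 44.1 = 2.4430 m

2.4430


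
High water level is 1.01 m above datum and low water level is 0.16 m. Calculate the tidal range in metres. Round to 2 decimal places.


Tidal range = High water - Low water
Tidal range = 1.01 - (0.16)
Tidal range = 0.85 m

0.85


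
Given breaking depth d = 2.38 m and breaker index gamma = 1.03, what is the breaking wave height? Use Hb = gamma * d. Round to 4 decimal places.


Hb = gamma * d
Hb = 1.03 * 2.38
Hb = 2.4514 m

2.4514


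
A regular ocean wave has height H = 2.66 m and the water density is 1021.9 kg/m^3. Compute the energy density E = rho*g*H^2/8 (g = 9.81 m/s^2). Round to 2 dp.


E = (1/8) * rho * g * H^2
E = (1/8) * 1021.9 * 9.81 * 2.66^2
E = 0.125 * 1021.9 * 9.81 * 7.0756
E = 8866.47 J/m^2

8866.47


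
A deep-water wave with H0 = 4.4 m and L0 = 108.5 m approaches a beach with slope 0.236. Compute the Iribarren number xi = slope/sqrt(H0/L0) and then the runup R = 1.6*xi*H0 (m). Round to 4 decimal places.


xi = slope / sqrt(H0/L0)
H0/L0 = 4.4/108.5 = 0.040553
sqrt(0.040553) = 0.201378
xi = 0.236 / 0.201378 = 1.171927
R = 1.6 * xi * H0 = 1.6 * 1.171927 * 4.4
R = 8.2504 m

8.2504


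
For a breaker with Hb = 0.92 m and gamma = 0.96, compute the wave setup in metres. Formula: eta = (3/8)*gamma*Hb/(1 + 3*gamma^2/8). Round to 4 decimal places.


eta = (3/8) * gamma * Hb / (1 + 3*gamma^2/8)
Numerator = (3/8) * 0.96 * 0.92 = 0.331200
Denominator = 1 + 3*0.96^2/8 = 1 + 0.345600 = 1.345600
eta = 0.331200 / 1.345600
eta = 0.2461 m

0.2461


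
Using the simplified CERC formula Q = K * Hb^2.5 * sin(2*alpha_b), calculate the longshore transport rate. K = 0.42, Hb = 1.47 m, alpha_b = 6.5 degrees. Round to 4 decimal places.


Q = K * Hb^2.5 * sin(2 * alpha_b)
Hb^2.5 = 1.47^2.5 = 2.619952
sin(2 * 6.5) = sin(13.0) = 0.224951
Q = 0.42 * 2.619952 * 0.224951
Q = 0.2475 m^3/s

0.2475


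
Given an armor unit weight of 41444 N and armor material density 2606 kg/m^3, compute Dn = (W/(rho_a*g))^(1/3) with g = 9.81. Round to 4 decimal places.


V = W / (rho_a * g)
V = 41444 / (2606 * 9.81)
V = 41444 / 25564.86
V = 1.621132 m^3
Dn = V^(1/3) = 1.621132^(1/3)
Dn = 1.1747 m

1.1747


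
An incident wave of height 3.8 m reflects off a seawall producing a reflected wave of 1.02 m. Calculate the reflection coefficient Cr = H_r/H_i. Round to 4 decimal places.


Cr = H_r / H_i
Cr = 1.02 / 3.8
Cr = 0.2684

0.2684


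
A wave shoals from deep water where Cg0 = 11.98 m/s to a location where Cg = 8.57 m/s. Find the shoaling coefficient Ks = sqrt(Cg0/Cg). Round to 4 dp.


Ks = sqrt(Cg0 / Cg)
Ks = sqrt(11.98 / 8.57)
Ks = sqrt(1.3979)
Ks = 1.1823

1.1823


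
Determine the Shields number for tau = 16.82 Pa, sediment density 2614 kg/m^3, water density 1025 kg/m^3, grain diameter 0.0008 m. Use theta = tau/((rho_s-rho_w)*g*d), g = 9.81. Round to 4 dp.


theta = tau / ((rho_s - rho_w) * g * d)
rho_s - rho_w = 2614 - 1025 = 1589
Denominator = 1589 * 9.81 * 0.0008 = 12.470472
theta = 16.82 / 12.470472
theta = 1.3488

1.3488


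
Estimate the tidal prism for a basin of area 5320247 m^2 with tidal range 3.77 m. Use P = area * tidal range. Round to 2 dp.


Tidal prism = Area * Tidal range
P = 5320247 * 3.77
P = 20057331.19 m^3

20057331.19


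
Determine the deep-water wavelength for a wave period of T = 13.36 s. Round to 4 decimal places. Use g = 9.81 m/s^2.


L0 = g * T^2 / (2 * pi)
L0 = 9.81 * 13.36^2 / (2 * pi)
L0 = 9.81 * 178.4896 / 6.28319
L0 = 1750.9830 / 6.28319
L0 = 278.6776 m

278.6776


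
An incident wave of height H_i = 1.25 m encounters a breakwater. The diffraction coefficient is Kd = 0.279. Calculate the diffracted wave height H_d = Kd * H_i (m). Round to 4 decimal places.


H_d = Kd * H_i
H_d = 0.279 * 1.25
H_d = 0.3488 m

0.3488


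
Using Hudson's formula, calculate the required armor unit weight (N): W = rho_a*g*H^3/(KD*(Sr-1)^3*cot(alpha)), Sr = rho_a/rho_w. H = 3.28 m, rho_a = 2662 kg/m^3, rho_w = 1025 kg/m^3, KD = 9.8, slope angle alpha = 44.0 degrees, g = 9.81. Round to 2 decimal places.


Sr = rho_a / rho_w = 2662 / 1025 = 2.597073
(Sr - 1) = 1.597073
(Sr - 1)^3 = 4.073563
cot(44.0) = 1 / tan(44.0) = 1 / 0.965689 = 1.035530
Numerator = 2662 * 9.81 * 3.28^3 = 921506.8962
Denominator = 9.8 * 4.073563 * 1.035530 = 41.339321
W = 921506.8962 / 41.339321
W = 22291.29 N

22291.29


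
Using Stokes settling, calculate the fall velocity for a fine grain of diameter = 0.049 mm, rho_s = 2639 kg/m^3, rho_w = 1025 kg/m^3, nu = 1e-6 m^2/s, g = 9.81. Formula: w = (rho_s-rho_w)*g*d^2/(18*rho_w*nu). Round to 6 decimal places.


w = (rho_s - rho_w) * g * d^2 / (18 * rho_w * nu)
d = 0.049 mm = 0.000049 m
rho_s - rho_w = 2639 - 1025 = 1614
Numerator = 1614 * 9.81 * (0.000049)^2 = 0.000038015849
Denominator = 18 * 1025 * 1e-6 = 0.018450
w = 0.002060 m/s

0.002060


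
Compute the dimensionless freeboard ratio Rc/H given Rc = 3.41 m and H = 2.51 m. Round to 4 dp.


Relative freeboard = Rc / H
= 3.41 / 2.51
= 1.3586

1.3586


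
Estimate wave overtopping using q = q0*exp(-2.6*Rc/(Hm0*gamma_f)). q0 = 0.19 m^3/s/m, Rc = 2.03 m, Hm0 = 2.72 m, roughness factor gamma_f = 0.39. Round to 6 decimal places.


q = q0 * exp(-2.6 * Rc / (Hm0 * gamma_f))
Exponent = -2.6 * 2.03 / (2.72 * 0.39)
= -2.6 * 2.03 / 1.0608
= -4.975490
exp(-4.975490) = 0.006905
q = 0.19 * 0.006905
q = 0.001312 m^3/s/m

0.001312


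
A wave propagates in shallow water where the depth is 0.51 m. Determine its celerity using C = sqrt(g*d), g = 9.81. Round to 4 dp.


Using the shallow-water approximation:
C = sqrt(g * d) = sqrt(9.81 * 0.51)
C = sqrt(5.0031)
C = 2.2368 m/s

2.2368
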